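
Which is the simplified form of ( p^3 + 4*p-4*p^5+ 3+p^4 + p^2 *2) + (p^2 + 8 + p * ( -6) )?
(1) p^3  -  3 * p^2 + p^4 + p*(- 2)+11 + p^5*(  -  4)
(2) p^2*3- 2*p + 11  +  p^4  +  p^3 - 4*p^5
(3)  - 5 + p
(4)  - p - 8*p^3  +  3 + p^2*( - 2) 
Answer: 2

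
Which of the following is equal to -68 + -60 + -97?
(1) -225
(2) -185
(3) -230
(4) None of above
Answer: 1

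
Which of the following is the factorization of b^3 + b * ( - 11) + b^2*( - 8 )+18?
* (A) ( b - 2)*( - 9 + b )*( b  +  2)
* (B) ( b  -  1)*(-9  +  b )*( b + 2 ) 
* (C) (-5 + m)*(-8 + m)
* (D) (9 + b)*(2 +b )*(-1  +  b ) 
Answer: B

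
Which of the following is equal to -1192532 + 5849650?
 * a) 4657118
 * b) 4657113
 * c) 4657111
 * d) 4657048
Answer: a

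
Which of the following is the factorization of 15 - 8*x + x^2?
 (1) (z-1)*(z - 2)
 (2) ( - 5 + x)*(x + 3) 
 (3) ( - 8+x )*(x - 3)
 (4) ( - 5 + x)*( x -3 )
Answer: 4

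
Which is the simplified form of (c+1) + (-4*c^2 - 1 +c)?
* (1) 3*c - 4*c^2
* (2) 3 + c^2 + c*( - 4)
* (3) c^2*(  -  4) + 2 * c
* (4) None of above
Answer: 3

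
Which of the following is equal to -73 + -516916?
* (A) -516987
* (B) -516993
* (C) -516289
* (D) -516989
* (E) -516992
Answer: D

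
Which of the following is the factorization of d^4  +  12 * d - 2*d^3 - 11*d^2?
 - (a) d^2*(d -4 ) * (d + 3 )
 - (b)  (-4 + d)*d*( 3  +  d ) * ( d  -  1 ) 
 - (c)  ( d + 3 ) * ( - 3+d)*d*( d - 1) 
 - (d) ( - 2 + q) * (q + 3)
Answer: b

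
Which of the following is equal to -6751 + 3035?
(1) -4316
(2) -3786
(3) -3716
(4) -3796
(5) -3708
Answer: 3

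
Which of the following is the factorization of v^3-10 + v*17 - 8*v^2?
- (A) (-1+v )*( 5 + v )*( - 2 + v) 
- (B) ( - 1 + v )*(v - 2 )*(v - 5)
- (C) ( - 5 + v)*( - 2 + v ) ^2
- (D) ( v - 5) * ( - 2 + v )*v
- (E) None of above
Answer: B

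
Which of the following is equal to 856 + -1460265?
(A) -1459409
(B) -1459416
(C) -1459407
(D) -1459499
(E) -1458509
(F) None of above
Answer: A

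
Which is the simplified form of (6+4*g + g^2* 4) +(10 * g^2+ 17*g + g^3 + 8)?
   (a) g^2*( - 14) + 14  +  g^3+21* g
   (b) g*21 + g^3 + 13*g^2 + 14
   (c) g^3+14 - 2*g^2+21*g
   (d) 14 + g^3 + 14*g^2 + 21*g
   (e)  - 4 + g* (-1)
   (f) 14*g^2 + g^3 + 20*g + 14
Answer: d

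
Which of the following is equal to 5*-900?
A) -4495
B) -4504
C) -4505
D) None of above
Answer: D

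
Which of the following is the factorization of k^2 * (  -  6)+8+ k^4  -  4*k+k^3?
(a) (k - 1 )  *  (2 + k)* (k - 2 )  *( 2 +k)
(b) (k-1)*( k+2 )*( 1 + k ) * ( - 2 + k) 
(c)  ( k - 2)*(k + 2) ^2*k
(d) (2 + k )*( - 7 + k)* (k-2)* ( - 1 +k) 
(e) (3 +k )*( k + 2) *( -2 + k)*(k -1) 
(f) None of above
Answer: a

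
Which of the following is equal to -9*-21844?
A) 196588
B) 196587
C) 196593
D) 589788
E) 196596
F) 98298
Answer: E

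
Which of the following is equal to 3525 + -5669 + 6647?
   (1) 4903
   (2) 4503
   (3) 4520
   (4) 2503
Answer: 2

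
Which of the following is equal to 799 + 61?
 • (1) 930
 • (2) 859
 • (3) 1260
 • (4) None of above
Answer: 4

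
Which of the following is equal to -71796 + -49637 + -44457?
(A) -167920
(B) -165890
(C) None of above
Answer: B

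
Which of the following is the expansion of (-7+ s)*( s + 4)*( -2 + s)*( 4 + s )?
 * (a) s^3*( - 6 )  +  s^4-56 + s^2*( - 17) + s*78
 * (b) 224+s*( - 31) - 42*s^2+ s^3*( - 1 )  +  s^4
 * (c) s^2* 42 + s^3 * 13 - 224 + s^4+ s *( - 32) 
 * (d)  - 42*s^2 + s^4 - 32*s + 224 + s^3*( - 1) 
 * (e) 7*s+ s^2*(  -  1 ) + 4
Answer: d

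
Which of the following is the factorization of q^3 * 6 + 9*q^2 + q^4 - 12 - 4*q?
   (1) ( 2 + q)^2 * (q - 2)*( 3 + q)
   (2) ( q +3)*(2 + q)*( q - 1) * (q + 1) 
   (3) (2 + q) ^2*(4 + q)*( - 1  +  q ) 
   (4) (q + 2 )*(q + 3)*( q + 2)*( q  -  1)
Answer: 4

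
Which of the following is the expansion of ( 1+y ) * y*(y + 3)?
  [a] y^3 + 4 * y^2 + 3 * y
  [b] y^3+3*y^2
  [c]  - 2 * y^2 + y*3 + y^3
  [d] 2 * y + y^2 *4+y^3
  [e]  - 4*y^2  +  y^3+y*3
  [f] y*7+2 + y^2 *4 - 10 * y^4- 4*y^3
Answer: a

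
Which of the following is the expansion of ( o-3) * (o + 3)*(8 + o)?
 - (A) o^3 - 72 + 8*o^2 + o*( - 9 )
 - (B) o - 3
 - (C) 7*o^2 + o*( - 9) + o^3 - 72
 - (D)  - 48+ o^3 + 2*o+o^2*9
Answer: A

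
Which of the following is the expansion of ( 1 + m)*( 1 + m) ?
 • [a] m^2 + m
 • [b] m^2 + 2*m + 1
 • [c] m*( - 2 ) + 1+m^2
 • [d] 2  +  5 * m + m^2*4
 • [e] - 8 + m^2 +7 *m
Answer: b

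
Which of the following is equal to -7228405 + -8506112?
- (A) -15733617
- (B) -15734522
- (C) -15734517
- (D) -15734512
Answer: C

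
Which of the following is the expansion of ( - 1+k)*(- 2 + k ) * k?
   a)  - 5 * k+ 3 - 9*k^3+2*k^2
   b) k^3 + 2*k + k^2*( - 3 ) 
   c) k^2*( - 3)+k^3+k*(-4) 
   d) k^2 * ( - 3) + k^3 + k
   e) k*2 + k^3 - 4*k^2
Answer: b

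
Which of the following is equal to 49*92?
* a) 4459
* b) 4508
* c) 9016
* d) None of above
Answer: b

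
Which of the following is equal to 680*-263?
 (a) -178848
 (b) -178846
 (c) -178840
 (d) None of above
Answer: c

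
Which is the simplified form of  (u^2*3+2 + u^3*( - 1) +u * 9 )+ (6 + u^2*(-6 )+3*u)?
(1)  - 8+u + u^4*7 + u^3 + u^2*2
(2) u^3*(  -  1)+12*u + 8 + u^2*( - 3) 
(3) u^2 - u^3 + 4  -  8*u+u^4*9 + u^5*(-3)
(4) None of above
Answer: 2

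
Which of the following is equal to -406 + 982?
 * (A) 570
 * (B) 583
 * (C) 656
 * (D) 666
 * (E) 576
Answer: E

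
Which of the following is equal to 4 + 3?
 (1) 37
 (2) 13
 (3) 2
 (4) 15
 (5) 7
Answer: 5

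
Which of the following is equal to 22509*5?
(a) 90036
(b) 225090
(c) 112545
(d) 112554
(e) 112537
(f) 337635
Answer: c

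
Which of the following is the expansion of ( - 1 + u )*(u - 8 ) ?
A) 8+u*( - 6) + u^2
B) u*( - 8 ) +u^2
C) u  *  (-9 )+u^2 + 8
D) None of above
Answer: C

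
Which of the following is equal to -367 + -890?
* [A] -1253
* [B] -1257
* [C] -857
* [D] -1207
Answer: B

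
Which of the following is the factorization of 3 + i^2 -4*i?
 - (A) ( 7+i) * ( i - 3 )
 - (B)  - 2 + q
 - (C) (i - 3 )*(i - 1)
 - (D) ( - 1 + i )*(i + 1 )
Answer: C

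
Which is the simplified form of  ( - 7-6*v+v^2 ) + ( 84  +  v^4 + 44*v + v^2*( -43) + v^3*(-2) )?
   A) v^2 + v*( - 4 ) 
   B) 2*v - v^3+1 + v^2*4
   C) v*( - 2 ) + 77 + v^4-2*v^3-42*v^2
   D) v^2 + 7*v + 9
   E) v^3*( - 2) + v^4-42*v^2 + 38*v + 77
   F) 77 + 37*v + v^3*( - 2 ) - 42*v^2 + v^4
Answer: E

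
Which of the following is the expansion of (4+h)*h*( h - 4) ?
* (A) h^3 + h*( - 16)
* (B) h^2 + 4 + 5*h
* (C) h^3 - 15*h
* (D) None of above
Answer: A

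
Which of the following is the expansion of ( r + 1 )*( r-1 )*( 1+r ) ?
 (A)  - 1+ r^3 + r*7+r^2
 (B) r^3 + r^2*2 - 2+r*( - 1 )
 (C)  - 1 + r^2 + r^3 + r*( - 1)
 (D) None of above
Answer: C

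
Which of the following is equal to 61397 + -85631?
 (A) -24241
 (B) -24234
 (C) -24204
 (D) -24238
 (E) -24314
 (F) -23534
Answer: B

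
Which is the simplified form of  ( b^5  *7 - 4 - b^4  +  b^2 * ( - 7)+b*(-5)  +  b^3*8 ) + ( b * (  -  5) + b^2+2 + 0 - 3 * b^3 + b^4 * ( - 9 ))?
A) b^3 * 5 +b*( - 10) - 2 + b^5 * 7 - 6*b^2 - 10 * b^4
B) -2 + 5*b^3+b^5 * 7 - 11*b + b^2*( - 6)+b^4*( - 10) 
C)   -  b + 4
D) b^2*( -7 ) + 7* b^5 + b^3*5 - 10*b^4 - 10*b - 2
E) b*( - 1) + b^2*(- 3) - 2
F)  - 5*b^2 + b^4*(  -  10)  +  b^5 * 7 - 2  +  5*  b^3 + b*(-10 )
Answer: A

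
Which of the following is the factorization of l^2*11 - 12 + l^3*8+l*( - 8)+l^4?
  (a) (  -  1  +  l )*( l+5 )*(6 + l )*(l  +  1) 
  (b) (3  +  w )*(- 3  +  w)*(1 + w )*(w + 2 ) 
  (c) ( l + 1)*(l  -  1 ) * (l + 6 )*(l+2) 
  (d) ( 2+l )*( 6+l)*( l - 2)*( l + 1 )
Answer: c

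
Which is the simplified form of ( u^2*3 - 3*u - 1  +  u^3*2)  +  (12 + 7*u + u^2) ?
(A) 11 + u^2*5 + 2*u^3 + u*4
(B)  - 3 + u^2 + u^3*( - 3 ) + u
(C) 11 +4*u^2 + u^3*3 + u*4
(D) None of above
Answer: D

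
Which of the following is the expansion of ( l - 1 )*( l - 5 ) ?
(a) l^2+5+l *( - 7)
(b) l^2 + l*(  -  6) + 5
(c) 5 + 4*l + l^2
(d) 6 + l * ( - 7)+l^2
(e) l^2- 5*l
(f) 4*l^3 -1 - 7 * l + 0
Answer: b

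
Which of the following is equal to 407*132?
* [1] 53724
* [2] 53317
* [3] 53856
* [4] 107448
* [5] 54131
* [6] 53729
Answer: 1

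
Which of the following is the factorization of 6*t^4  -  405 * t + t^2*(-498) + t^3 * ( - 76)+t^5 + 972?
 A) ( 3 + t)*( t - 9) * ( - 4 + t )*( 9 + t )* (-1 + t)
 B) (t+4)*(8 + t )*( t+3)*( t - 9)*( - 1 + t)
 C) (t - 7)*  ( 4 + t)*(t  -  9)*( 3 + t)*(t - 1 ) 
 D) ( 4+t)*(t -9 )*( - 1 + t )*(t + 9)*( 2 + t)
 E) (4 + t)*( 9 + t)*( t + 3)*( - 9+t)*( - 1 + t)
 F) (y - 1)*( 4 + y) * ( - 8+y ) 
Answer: E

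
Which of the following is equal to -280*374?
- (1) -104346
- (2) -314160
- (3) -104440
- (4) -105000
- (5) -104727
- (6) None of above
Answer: 6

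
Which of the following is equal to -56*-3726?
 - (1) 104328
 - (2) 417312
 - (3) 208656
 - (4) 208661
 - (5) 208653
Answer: 3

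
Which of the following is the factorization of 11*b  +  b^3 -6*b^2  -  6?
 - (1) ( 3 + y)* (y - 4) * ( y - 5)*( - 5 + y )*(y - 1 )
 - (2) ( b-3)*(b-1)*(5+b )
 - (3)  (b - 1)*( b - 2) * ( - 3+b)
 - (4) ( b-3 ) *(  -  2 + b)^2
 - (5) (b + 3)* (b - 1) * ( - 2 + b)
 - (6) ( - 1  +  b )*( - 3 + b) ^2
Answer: 3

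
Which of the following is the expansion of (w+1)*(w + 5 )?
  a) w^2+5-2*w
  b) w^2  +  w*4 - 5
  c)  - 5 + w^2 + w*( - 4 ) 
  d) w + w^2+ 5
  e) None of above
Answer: e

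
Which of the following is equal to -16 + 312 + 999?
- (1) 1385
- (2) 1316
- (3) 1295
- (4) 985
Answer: 3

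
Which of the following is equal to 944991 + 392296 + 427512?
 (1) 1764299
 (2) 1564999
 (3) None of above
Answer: 3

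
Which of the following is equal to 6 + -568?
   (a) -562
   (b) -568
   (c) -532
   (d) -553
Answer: a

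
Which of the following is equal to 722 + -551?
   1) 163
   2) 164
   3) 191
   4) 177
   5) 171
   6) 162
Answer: 5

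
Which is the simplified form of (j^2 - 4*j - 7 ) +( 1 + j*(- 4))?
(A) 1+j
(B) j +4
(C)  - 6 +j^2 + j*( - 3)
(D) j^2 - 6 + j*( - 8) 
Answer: D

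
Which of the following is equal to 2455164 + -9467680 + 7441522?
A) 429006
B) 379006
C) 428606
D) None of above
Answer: A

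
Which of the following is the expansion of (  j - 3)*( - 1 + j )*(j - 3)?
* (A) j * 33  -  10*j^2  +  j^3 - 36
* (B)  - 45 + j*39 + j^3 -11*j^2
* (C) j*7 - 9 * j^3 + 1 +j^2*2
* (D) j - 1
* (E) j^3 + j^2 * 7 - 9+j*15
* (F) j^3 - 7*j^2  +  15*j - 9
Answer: F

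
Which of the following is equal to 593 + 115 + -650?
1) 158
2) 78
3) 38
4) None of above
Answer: 4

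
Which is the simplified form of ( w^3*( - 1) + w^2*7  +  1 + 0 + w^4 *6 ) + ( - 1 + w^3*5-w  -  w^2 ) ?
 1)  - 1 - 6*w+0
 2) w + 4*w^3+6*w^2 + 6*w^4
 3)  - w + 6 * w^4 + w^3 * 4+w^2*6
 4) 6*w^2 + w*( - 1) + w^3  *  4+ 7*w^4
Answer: 3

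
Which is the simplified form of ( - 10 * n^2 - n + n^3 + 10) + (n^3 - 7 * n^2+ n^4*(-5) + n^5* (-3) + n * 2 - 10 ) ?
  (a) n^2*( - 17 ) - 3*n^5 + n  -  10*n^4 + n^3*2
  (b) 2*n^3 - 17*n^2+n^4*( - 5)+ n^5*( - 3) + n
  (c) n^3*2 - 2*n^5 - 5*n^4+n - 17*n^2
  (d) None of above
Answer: b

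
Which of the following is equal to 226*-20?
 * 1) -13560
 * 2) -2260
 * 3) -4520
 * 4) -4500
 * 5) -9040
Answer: 3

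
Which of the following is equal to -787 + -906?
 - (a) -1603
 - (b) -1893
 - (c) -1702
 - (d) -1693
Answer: d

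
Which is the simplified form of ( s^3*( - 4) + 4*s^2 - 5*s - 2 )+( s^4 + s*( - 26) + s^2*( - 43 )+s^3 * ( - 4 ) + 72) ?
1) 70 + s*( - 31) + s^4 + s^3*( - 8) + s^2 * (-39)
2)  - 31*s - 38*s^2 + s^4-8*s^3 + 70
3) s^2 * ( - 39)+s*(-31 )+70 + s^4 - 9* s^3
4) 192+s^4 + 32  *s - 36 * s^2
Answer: 1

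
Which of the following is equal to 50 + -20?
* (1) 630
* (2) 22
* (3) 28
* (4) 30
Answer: 4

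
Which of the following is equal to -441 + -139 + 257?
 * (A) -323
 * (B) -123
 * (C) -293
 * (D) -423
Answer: A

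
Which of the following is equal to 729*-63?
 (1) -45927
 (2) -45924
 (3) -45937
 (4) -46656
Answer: 1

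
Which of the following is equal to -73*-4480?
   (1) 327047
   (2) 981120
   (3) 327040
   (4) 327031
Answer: 3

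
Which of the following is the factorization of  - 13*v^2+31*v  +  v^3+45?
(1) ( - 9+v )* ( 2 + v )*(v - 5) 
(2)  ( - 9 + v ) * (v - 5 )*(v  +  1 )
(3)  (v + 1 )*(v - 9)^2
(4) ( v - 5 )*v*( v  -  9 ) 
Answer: 2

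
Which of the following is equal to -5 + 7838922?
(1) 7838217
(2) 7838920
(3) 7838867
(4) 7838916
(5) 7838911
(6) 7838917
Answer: 6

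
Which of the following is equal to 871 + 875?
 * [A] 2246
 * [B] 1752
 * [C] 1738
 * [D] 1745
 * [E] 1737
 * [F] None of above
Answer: F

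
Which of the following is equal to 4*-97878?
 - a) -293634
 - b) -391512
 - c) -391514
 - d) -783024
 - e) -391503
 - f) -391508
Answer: b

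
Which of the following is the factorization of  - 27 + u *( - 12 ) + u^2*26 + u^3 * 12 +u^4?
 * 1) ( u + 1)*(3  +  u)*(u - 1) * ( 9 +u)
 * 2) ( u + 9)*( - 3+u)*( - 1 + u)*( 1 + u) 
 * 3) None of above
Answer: 1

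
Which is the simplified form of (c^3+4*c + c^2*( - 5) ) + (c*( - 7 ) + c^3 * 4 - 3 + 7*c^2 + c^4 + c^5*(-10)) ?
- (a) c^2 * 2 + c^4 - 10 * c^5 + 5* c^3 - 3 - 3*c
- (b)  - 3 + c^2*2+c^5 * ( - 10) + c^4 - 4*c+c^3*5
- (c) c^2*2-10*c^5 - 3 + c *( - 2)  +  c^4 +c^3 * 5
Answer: a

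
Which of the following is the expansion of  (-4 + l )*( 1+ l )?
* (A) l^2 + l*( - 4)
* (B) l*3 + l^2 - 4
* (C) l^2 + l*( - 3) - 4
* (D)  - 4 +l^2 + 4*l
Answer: C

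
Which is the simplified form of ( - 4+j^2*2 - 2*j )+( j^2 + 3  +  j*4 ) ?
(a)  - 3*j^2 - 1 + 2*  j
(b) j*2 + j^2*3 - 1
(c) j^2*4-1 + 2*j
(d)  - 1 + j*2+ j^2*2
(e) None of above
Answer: b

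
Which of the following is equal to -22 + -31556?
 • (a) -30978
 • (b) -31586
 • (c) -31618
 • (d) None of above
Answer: d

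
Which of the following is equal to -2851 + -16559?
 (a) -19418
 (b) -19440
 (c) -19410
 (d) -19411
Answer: c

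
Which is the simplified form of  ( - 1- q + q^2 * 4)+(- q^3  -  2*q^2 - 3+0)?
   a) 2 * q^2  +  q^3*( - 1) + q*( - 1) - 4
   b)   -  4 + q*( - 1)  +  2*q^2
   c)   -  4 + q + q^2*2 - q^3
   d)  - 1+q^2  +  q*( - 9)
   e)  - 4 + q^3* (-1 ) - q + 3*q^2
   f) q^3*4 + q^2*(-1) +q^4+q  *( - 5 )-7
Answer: a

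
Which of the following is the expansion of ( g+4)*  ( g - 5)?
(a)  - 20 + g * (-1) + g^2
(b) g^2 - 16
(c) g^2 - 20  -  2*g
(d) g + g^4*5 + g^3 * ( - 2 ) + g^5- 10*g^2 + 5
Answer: a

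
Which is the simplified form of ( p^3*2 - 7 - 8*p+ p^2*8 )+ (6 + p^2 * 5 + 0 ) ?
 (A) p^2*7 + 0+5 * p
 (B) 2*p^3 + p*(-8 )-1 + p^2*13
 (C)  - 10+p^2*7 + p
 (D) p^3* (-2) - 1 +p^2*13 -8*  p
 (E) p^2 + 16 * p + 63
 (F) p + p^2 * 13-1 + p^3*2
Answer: B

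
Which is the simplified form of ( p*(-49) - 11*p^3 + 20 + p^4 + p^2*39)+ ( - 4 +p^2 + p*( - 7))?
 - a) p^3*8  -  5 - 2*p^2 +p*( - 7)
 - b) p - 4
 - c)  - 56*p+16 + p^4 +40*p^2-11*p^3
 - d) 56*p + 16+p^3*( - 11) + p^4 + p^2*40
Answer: c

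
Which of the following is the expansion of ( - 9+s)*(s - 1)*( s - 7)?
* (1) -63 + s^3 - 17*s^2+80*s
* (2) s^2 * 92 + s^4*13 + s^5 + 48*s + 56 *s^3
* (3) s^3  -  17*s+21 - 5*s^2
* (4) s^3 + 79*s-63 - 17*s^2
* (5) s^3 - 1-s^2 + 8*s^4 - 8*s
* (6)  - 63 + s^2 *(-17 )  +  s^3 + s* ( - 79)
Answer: 4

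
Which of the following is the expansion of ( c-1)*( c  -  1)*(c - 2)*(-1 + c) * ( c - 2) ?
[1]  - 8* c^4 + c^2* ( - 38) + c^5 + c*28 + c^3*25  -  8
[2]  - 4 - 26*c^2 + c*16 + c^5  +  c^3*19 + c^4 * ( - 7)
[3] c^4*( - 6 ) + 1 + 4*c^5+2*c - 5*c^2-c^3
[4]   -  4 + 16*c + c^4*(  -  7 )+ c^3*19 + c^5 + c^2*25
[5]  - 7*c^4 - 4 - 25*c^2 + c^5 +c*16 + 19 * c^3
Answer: 5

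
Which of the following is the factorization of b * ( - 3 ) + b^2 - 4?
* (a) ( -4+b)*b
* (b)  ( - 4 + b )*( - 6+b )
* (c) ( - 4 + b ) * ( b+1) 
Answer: c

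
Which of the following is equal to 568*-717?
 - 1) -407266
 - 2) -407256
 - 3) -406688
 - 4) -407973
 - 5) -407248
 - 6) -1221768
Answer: 2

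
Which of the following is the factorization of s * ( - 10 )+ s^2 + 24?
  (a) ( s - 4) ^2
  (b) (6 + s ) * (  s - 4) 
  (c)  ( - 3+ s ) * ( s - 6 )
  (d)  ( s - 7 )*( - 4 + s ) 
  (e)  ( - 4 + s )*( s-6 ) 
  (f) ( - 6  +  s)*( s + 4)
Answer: e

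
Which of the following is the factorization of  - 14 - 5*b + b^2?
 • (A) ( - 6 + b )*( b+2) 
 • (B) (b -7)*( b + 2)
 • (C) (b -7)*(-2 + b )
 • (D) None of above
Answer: B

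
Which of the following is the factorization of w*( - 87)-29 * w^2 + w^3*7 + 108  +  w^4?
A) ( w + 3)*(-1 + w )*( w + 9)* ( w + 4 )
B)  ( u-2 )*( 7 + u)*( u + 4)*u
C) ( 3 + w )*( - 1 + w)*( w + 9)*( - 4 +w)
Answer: C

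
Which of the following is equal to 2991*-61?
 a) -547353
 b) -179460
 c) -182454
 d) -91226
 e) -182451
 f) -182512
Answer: e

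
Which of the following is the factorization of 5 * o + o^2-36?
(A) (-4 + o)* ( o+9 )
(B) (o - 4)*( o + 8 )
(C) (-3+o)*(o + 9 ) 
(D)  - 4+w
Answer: A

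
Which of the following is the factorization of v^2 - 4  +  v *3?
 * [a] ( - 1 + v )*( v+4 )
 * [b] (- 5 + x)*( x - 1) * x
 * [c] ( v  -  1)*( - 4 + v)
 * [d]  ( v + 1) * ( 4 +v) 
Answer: a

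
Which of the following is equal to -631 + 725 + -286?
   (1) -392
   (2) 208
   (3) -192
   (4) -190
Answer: 3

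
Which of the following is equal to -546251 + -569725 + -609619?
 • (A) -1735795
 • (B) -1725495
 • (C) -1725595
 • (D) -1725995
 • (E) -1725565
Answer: C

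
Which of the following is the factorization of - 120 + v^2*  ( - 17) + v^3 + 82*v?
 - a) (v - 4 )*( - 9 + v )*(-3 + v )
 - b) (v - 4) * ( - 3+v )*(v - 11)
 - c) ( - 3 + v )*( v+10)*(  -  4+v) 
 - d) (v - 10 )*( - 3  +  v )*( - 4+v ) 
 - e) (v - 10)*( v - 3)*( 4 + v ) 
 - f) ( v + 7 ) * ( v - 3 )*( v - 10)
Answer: d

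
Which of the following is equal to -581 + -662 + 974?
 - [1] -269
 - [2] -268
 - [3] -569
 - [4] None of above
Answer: 1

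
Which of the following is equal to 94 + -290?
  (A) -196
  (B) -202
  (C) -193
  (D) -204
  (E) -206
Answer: A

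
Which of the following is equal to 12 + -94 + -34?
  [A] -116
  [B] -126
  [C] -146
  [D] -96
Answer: A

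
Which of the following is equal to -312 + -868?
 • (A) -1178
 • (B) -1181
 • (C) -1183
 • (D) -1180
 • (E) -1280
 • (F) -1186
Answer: D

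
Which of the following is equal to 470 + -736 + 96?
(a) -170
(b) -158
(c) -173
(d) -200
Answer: a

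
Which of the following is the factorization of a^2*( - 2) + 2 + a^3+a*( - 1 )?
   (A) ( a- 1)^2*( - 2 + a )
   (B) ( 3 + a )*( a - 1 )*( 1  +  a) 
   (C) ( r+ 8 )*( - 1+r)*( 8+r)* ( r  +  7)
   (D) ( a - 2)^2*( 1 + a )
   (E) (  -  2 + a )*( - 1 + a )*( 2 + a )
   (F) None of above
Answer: F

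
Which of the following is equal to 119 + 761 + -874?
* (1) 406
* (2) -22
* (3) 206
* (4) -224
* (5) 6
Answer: 5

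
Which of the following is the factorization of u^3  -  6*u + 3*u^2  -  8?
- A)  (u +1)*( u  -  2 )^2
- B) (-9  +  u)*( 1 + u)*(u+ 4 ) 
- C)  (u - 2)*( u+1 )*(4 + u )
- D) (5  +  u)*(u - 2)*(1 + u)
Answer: C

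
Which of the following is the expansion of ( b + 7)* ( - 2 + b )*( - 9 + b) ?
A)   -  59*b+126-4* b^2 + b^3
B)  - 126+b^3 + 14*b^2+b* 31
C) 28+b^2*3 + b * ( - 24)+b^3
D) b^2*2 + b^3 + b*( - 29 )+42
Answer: A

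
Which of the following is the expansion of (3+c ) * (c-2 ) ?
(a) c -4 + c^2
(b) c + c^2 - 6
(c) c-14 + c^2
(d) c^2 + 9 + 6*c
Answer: b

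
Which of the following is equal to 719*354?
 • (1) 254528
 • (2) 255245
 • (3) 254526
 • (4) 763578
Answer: 3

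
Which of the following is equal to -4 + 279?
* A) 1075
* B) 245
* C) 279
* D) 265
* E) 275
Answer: E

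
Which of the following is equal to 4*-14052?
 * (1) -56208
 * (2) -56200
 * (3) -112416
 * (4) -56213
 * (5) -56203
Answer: 1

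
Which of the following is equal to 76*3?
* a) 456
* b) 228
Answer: b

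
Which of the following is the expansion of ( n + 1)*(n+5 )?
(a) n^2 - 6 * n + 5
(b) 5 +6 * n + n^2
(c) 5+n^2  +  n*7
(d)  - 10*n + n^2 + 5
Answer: b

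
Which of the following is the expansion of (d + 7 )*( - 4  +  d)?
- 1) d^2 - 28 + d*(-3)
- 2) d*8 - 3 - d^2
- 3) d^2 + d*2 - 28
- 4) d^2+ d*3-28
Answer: 4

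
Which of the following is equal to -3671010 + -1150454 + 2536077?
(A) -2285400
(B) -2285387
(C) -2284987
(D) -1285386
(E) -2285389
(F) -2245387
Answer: B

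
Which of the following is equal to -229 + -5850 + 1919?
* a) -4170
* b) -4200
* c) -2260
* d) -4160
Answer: d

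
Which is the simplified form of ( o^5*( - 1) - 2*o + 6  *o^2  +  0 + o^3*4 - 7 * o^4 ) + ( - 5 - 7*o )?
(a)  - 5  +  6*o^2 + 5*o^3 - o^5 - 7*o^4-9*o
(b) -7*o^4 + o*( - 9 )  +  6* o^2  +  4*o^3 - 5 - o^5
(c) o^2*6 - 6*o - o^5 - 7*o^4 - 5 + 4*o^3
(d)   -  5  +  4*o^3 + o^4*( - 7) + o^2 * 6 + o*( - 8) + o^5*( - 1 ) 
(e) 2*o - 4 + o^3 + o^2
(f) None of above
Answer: b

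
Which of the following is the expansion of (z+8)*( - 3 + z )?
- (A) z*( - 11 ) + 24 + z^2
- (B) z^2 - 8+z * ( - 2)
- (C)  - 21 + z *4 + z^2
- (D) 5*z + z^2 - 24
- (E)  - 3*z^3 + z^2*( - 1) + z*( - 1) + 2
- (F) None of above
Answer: D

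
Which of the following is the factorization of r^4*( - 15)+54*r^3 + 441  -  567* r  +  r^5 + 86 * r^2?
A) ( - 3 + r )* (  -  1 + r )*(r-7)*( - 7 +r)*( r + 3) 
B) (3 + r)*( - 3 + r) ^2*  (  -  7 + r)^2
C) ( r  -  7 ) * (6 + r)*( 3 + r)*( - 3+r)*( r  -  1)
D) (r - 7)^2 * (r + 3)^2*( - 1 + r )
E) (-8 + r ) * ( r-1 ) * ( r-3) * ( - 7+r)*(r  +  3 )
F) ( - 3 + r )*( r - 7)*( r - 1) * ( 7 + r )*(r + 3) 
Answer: A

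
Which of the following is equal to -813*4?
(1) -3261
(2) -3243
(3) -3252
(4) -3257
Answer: 3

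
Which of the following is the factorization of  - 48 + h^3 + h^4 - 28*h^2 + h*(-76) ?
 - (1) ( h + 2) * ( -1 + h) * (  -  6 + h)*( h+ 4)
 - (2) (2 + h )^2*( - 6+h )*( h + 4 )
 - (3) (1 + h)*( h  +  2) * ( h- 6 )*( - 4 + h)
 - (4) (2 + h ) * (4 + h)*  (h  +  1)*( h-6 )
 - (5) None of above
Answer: 4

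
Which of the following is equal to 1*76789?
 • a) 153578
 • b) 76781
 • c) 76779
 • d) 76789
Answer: d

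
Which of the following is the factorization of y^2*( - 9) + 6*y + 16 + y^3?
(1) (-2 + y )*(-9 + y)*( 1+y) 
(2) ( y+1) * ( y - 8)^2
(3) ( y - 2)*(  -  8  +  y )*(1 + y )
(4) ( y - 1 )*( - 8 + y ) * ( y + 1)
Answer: 3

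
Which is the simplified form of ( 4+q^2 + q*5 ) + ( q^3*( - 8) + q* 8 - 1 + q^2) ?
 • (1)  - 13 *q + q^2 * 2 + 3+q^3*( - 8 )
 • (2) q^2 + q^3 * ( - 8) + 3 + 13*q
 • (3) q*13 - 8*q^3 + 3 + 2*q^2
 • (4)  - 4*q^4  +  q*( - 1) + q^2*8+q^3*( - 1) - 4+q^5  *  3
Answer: 3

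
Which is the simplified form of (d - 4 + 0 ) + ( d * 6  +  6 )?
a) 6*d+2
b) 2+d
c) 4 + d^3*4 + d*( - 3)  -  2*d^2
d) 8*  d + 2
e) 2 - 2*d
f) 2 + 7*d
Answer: f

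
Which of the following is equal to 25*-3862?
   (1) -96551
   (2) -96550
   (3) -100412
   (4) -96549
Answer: 2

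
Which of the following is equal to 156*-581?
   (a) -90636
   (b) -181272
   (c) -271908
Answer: a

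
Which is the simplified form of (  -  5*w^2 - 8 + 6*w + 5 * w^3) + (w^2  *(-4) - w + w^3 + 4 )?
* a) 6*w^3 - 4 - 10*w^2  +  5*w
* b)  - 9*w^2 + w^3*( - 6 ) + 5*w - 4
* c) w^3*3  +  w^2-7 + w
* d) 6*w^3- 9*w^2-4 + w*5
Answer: d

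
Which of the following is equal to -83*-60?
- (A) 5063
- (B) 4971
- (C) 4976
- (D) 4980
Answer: D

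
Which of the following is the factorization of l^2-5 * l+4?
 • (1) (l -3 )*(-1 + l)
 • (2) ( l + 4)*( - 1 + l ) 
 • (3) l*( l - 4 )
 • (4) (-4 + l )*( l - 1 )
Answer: 4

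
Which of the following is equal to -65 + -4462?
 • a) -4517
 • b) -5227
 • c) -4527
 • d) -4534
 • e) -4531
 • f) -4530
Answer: c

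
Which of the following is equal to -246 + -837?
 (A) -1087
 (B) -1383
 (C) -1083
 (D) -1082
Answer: C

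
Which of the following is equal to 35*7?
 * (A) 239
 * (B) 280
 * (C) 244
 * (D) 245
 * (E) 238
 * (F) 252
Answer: D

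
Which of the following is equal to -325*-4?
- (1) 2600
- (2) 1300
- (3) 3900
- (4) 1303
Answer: 2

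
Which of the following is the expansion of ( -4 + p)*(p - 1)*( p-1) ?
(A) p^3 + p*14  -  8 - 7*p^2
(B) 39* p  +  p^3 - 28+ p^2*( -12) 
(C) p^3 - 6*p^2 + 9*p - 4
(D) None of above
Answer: C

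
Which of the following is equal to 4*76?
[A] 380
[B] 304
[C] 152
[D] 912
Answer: B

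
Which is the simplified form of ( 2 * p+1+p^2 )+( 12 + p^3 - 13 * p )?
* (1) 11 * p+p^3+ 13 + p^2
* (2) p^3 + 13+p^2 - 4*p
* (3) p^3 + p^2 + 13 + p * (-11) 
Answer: 3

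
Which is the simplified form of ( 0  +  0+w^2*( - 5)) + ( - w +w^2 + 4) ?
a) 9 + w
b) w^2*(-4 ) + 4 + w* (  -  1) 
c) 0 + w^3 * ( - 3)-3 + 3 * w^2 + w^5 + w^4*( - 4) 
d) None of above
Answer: b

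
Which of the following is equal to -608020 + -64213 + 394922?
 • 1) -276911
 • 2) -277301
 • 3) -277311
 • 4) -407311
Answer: 3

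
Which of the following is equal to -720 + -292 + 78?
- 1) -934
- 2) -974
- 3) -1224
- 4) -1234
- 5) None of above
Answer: 1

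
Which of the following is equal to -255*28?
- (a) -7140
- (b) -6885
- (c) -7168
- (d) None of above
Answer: a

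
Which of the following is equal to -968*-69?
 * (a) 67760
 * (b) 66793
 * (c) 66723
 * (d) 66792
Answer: d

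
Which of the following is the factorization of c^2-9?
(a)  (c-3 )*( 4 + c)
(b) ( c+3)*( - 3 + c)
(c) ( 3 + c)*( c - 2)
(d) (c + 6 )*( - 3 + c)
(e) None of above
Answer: b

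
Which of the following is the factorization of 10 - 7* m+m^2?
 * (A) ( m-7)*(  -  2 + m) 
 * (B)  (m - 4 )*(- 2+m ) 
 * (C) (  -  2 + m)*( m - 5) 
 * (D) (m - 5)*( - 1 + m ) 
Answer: C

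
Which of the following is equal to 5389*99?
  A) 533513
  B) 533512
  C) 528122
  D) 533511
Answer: D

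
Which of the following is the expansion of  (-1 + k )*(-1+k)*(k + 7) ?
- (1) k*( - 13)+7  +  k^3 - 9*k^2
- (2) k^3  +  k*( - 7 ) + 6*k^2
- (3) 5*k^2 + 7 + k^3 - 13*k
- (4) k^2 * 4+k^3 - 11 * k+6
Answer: 3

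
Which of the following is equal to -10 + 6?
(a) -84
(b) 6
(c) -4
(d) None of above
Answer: c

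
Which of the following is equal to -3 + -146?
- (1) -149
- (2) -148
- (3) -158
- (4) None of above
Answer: 1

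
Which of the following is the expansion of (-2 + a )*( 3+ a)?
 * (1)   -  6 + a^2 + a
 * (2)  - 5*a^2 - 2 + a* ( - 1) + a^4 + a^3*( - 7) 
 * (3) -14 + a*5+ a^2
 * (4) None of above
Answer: 1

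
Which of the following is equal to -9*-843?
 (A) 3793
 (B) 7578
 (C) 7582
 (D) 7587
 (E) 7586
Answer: D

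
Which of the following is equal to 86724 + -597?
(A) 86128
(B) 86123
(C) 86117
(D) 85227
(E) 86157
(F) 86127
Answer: F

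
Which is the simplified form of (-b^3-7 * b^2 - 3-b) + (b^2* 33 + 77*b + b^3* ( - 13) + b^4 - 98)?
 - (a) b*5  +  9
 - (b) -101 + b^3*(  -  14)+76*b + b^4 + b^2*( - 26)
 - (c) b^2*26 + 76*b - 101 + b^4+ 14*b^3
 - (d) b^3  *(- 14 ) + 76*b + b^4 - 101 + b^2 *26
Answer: d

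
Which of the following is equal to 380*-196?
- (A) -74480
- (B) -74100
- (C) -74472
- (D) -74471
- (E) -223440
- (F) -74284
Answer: A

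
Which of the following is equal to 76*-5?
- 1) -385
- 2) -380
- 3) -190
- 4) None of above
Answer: 2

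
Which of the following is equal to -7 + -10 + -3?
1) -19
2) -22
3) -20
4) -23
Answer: 3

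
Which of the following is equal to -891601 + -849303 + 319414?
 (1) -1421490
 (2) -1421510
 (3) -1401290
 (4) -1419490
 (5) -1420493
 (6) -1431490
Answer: 1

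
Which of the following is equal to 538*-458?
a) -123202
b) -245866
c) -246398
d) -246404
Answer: d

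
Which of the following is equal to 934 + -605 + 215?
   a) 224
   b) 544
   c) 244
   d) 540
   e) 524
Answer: b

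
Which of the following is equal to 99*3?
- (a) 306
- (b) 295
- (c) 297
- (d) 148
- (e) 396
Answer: c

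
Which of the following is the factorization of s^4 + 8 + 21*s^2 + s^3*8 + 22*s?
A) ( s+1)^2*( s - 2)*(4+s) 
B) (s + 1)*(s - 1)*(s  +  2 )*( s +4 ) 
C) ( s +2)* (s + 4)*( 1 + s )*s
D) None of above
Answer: D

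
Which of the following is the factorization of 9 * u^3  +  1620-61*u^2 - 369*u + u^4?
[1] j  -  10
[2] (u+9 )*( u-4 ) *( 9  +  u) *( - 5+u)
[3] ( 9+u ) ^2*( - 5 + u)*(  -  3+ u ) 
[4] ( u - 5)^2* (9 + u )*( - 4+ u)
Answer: 2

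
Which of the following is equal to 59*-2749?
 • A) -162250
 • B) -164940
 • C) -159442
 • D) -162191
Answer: D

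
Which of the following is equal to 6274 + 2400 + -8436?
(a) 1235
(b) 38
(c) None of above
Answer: c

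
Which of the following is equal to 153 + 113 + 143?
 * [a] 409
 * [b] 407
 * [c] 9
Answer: a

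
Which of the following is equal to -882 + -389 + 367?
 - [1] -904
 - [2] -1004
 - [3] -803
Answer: 1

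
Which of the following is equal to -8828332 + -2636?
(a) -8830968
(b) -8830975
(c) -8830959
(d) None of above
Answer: a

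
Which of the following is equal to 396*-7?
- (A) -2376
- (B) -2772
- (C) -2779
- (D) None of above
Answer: B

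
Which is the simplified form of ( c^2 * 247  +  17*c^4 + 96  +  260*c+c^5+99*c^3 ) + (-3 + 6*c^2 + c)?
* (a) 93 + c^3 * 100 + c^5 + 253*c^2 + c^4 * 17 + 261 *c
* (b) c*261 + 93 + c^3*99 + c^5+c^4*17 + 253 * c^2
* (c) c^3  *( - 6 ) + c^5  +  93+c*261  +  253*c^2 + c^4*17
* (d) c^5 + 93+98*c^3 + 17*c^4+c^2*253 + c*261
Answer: b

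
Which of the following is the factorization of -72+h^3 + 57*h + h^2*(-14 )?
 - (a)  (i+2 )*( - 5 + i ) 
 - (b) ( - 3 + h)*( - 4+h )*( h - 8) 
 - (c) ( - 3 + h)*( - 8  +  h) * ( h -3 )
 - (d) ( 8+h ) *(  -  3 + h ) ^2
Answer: c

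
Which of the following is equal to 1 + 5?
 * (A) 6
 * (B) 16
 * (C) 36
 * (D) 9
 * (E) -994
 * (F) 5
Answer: A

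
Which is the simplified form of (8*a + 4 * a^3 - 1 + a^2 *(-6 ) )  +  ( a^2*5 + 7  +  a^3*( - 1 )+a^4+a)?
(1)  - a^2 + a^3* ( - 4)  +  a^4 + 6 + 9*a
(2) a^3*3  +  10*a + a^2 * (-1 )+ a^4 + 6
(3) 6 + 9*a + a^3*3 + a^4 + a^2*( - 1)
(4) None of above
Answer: 3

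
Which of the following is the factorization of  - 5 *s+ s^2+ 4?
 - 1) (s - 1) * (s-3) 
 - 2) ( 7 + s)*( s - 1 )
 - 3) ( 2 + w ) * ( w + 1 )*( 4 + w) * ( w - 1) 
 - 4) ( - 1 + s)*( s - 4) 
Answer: 4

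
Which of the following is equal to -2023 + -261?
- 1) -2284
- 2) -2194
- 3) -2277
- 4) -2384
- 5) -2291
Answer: 1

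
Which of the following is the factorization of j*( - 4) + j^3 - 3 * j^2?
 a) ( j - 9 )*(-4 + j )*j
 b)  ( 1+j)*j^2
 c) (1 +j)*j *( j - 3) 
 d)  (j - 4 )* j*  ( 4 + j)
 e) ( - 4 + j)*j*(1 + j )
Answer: e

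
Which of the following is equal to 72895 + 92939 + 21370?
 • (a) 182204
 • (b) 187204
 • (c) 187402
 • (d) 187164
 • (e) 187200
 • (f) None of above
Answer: b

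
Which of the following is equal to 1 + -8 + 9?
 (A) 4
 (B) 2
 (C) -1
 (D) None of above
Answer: B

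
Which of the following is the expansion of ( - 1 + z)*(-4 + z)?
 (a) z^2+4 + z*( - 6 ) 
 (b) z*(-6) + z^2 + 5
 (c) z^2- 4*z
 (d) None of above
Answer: d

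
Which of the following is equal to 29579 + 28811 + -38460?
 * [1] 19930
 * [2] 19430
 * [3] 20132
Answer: 1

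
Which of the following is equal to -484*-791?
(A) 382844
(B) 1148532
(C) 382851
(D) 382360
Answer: A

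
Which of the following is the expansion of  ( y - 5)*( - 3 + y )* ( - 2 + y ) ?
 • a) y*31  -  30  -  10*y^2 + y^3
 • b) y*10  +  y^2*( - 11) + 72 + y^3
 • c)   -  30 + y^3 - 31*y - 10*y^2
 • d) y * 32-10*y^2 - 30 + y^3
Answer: a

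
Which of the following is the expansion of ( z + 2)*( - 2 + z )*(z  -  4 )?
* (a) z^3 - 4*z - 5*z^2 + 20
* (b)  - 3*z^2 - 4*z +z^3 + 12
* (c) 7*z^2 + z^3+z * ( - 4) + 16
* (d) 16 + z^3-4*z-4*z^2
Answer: d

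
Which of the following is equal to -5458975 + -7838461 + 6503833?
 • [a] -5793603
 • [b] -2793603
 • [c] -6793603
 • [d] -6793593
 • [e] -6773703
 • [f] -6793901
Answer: c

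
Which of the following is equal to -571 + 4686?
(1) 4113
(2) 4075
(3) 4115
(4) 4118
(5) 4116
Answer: 3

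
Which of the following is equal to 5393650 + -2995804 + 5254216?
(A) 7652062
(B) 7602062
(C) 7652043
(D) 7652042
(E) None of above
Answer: A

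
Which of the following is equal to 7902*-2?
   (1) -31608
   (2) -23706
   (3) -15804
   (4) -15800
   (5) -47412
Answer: 3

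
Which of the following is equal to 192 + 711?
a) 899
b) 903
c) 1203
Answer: b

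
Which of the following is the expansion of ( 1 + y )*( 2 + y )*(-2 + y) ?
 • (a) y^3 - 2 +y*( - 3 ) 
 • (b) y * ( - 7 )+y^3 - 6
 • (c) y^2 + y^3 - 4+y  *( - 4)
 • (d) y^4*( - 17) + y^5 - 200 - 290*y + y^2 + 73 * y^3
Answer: c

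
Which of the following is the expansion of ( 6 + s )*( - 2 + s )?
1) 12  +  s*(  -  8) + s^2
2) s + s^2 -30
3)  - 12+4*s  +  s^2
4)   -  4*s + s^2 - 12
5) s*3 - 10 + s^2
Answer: 3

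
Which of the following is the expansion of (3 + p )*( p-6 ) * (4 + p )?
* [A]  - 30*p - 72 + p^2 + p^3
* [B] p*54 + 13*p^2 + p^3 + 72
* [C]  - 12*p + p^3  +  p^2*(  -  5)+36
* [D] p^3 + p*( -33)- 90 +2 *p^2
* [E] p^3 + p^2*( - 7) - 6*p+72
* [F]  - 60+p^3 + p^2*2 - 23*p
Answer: A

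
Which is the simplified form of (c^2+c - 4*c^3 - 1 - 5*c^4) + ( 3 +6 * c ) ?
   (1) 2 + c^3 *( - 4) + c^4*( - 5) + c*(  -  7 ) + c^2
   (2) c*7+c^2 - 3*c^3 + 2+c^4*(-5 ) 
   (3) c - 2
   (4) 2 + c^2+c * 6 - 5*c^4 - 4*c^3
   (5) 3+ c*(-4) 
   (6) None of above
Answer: 6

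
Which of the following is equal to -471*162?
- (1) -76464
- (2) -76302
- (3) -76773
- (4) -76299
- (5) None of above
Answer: 2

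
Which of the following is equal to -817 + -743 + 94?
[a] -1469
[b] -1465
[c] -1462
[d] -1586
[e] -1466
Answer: e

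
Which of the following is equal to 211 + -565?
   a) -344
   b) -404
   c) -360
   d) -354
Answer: d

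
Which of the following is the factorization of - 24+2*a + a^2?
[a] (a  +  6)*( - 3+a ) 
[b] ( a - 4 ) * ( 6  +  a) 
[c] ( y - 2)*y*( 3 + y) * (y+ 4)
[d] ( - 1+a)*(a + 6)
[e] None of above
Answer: b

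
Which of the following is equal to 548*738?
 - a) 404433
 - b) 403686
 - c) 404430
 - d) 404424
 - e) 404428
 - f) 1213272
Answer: d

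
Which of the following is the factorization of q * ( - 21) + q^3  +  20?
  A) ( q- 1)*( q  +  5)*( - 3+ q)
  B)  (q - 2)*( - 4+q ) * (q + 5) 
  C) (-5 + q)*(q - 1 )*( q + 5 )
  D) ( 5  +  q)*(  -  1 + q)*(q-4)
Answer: D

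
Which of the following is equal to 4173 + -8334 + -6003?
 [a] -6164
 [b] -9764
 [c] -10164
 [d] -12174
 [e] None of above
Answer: c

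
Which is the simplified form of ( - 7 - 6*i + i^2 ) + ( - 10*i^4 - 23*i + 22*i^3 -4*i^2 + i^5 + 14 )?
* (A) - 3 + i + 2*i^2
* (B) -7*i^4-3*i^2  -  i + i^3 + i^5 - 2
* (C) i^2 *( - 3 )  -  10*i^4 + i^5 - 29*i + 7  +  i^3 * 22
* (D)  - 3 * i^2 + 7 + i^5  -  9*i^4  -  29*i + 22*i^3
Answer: C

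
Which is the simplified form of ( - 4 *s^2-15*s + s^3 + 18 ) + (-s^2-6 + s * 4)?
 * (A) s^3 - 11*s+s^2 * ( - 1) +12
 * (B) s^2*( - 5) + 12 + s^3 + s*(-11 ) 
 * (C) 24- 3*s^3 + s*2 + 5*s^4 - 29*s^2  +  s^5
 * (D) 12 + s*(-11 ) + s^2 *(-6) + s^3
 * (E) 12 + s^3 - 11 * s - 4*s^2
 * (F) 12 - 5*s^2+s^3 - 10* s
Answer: B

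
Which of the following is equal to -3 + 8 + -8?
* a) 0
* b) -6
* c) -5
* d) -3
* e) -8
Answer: d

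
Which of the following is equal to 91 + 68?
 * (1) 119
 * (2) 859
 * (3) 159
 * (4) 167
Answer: 3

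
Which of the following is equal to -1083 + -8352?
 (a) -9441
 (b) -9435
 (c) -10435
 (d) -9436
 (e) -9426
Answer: b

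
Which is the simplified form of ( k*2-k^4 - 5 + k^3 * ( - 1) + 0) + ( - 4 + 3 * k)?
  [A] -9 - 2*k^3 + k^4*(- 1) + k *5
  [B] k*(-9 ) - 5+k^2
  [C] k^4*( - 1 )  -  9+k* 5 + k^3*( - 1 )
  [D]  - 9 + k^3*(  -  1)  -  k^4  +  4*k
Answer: C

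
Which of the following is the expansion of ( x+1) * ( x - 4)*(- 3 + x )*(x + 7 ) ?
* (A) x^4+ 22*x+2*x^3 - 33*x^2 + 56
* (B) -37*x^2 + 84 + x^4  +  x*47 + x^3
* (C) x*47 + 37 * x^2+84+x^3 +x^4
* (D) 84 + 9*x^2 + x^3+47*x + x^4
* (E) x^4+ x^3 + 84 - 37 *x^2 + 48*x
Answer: B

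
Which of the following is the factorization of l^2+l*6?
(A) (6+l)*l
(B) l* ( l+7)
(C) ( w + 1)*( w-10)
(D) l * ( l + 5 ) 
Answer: A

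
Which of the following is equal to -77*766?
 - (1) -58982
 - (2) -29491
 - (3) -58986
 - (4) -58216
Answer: 1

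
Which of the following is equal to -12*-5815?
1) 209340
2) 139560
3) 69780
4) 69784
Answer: 3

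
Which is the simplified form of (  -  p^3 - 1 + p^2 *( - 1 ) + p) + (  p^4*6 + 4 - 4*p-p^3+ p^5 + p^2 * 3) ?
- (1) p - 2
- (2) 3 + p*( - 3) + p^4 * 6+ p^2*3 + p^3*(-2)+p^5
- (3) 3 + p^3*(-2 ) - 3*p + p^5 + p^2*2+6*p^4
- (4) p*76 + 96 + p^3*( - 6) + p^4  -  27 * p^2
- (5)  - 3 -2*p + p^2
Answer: 3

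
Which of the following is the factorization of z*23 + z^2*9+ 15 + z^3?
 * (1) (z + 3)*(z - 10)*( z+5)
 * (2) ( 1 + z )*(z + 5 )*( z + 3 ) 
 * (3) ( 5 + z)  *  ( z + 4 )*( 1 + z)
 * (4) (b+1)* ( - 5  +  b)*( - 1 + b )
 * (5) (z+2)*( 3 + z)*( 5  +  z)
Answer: 2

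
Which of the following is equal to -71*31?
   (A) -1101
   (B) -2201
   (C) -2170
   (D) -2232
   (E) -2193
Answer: B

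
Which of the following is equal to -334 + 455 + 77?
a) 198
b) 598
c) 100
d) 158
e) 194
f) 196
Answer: a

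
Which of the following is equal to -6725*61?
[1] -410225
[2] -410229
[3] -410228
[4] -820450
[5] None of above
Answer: 1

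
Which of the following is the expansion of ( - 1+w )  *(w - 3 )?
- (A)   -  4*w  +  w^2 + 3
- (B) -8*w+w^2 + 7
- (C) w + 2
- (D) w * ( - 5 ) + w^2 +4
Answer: A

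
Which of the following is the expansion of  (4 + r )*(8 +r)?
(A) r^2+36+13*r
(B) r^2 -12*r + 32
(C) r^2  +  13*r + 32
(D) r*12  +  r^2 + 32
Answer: D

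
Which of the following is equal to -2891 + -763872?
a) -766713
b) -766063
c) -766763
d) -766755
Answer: c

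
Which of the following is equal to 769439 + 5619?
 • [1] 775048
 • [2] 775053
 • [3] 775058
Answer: 3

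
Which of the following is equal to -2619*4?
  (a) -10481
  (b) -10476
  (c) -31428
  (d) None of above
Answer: b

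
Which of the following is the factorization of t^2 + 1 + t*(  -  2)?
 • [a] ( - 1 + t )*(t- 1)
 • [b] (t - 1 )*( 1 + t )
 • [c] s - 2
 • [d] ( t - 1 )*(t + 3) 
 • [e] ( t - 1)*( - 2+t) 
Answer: a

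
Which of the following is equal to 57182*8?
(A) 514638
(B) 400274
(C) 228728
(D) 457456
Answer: D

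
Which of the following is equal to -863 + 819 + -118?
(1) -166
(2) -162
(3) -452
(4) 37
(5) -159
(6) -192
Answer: 2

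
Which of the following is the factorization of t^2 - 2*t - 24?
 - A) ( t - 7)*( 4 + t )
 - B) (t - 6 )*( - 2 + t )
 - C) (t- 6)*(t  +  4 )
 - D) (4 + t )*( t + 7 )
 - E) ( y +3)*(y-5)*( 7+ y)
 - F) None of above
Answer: C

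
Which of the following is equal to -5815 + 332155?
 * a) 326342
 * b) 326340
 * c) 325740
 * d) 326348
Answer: b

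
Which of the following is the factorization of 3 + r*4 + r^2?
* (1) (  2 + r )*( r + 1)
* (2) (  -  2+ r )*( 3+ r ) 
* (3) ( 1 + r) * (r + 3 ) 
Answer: 3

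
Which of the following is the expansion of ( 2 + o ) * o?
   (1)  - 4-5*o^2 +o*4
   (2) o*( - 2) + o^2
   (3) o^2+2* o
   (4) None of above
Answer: 3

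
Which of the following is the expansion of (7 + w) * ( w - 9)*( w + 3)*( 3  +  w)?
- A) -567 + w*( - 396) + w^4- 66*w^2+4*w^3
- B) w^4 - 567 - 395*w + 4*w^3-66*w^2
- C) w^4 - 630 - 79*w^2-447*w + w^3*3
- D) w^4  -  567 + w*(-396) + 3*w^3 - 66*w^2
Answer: A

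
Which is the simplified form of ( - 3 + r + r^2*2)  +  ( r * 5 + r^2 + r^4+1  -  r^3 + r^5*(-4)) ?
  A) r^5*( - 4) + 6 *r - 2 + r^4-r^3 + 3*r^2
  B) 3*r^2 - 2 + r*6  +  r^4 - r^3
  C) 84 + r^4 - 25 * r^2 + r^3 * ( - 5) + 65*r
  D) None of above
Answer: A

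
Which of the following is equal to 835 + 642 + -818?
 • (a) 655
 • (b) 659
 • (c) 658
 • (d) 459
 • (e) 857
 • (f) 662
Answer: b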